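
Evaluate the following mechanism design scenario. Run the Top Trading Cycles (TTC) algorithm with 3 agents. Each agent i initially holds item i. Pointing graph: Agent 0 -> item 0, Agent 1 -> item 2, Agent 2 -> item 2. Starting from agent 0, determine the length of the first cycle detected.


Step 1: Trace the pointer graph from agent 0: 0 -> 0
Step 2: A cycle is detected when we revisit agent 0
Step 3: The cycle is: 0 -> 0
Step 4: Cycle length = 1

1


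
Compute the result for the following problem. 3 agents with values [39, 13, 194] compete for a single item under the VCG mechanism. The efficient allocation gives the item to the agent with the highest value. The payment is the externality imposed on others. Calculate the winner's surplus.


Step 1: The winner is the agent with the highest value: agent 2 with value 194
Step 2: Values of other agents: [39, 13]
Step 3: VCG payment = max of others' values = 39
Step 4: Surplus = 194 - 39 = 155

155


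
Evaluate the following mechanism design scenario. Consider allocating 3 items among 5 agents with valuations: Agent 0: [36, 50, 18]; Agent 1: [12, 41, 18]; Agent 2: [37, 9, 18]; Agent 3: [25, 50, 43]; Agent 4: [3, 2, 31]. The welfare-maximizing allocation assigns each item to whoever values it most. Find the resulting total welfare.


Step 1: For each item, find the maximum value among all agents.
Step 2: Item 0 -> Agent 2 (value 37)
Step 3: Item 1 -> Agent 0 (value 50)
Step 4: Item 2 -> Agent 3 (value 43)
Step 5: Total welfare = 37 + 50 + 43 = 130

130


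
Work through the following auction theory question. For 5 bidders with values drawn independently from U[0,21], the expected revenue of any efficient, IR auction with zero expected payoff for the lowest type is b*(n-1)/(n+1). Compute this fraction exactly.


Step 1: By Revenue Equivalence, expected revenue = b*(n-1)/(n+1)
Step 2: Substituting n = 5, b = 21
Step 3: Revenue = 21*(5-1)/(5+1) = 21*4/6
Step 4: Revenue = 84/6 = 14

14


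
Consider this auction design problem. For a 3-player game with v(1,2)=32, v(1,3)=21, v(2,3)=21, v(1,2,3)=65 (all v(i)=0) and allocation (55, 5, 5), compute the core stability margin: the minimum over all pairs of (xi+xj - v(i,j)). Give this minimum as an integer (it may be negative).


Step 1: Slack for coalition (1,2): x1+x2 - v12 = 60 - 32 = 28
Step 2: Slack for coalition (1,3): x1+x3 - v13 = 60 - 21 = 39
Step 3: Slack for coalition (2,3): x2+x3 - v23 = 10 - 21 = -11
Step 4: Minimum slack = min(28, 39, -11) = -11, attained by (2,3); coalition (2,3) can block (slack < 0), so the allocation is not in the core

-11


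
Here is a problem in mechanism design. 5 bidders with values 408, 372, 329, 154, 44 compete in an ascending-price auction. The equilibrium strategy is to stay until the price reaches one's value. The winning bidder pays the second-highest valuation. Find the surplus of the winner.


Step 1: Identify the highest value: 408
Step 2: Identify the second-highest value: 372
Step 3: The final price = second-highest value = 372
Step 4: Surplus = 408 - 372 = 36

36


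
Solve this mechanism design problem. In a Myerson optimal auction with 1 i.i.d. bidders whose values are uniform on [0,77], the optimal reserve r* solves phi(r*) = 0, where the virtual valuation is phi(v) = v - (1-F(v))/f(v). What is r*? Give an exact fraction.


Step 1: For U[0,77], F(v) = v/77 and f(v) = 1/77
Step 2: phi(v) = v - (1 - v/77)/(1/77) = v - (77 - v) = 2v - 77
Step 3: Set phi(r*) = 0: 2r* - 77 = 0
Step 4: r* = 77/2 (the number of bidders n = 1 does not enter)

77/2


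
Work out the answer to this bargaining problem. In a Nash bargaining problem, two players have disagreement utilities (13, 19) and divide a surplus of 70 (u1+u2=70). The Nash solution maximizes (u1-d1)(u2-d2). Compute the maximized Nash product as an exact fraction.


Step 1: The Nash solution splits surplus symmetrically above the disagreement point
Step 2: u1 = (total + d1 - d2)/2 = (70 + 13 - 19)/2 = 32
Step 3: u2 = (total - d1 + d2)/2 = (70 - 13 + 19)/2 = 38
Step 4: Nash product = (32 - 13) * (38 - 19)
Step 5: = 19 * 19 = 361

361


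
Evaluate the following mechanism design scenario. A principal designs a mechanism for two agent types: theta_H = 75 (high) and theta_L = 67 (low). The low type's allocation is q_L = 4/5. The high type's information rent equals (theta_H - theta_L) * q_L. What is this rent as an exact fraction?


Step 1: theta_H - theta_L = 75 - 67 = 8
Step 2: Information rent = (theta_H - theta_L) * q_L
Step 3: = 8 * 4/5
Step 4: = 32/5

32/5


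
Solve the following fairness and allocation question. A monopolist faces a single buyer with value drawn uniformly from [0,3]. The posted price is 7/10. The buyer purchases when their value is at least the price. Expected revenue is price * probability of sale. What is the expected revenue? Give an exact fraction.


Step 1: Posted price r = 7/10, value support [0,3]
Step 2: P(v >= r) = (3 - 7/10)/3 = 23/30
Step 3: Expected revenue = r * P(v >= r) = 7/10 * 23/30
Step 4: Revenue = 161/300

161/300


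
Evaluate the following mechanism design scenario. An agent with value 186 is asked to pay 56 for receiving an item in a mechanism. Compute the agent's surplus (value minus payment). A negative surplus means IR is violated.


Step 1: Surplus = value - payment = 186 - 56 = 130
Step 2: IR is satisfied (surplus >= 0)

130


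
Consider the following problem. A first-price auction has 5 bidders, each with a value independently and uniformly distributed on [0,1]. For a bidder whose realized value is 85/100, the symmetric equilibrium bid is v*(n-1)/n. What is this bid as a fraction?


Step 1: The symmetric BNE bidding function is b(v) = v * (n-1) / n
Step 2: Substitute v = 17/20 and n = 5
Step 3: b = 17/20 * 4/5
Step 4: b = 17/25

17/25


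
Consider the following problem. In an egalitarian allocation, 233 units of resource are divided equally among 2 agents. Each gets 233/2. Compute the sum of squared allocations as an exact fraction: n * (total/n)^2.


Step 1: Each agent's share = 233/2
Step 2: Square of each share = (233/2)^2 = 54289/4
Step 3: Sum of squares = 2 * 54289/4 = 54289/2

54289/2


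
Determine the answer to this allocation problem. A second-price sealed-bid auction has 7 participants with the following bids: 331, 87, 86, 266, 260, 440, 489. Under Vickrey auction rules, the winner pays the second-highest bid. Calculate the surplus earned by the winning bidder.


Step 1: Sort bids in descending order: 489, 440, 331, 266, 260, 87, 86
Step 2: The winning bid is the highest: 489
Step 3: The payment equals the second-highest bid: 440
Step 4: Surplus = winner's bid - payment = 489 - 440 = 49

49


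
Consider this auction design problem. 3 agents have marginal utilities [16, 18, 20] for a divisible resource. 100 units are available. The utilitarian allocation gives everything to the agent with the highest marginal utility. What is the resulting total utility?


Step 1: The marginal utilities are [16, 18, 20]
Step 2: The highest marginal utility is 20
Step 3: All 100 units go to that agent
Step 4: Total utility = 20 * 100 = 2000

2000


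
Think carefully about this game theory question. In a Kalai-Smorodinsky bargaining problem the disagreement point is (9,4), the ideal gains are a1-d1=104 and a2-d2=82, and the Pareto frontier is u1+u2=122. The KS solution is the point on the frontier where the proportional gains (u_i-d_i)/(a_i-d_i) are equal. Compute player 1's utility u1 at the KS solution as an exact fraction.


Step 1: At the KS point, (u1-d1)/r1 = (u2-d2)/r2 = t and u1+u2 = 122
Step 2: u1 = d1 + r1*t and u2 = d2 + r2*t, so (d1 + r1*t) + (d2 + r2*t) = 122
Step 3: t = (122 - 9 - 4)/(104 + 82) = 109/186
Step 4: u1 = d1 + r1*t = 9 + 104 * 109/186 = 6505/93
Step 5: (Check: u2 = d2 + r2*t = 4841/93; u1+u2 = 6505/93 + 4841/93 = 122, on the frontier.)

6505/93


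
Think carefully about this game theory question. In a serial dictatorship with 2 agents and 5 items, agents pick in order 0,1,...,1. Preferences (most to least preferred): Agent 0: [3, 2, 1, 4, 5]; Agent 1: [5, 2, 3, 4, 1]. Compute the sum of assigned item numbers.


Step 1: Agent 0 picks item 3
Step 2: Agent 1 picks item 5
Step 3: Sum = 3 + 5 = 8

8


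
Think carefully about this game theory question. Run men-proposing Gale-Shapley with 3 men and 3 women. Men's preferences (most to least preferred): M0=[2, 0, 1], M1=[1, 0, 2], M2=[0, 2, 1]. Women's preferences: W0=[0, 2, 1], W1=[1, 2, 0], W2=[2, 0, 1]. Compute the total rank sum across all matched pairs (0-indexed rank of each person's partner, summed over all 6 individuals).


Step 1: Run Gale-Shapley (men propose, women hold best offer):
  M0 proposes to W2; she accepts
  M1 proposes to W1; she accepts
  M2 proposes to W0; she accepts
Step 2: Final matching: W0-M2, W1-M1, W2-M0
Step 3: 0-indexed ranks (man's rank of his match, then woman's): 0 + 1 + 0 + 0 + 0 + 1
Step 4: Total rank sum = 2

2


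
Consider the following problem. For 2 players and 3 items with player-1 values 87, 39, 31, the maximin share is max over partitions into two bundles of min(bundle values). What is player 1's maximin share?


Step 1: Item values = 87, 39, 31
Step 2: Enumerate all 2-bundle partitions and take the smaller bundle:
  Partition 1: {87} vs {39,31} -> bundles 87, 70; min = 70
  Partition 2: {39} vs {87,31} -> bundles 39, 118; min = 39
  Partition 3: {31} vs {87,39} -> bundles 31, 126; min = 31
Step 3: MMS = max(70, 39, 31) = 70

70


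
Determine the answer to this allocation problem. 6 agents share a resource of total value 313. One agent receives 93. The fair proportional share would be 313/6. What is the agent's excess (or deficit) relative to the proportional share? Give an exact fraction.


Step 1: Proportional share = 313/6
Step 2: Agent's actual allocation = 93
Step 3: Excess = 93 - 313/6 = 245/6

245/6


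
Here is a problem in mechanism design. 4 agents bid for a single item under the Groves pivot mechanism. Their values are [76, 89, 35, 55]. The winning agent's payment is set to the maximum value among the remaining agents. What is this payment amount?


Step 1: The efficient winner is agent 1 with value 89
Step 2: Other agents' values: [76, 35, 55]
Step 3: Pivot payment = max(others) = 76
Step 4: The winner pays 76

76


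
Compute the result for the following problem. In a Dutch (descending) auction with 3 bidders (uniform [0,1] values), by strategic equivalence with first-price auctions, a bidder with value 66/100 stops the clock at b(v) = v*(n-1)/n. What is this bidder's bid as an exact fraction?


Step 1: Dutch auctions are strategically equivalent to first-price auctions
Step 2: The equilibrium bid is b(v) = v*(n-1)/n
Step 3: b = 33/50 * 2/3
Step 4: b = 11/25

11/25


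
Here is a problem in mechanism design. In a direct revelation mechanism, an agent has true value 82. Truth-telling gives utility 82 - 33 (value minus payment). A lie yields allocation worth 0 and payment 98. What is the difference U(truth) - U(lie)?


Step 1: U(truth) = value - payment = 82 - 33 = 49
Step 2: U(lie) = allocation - payment = 0 - 98 = -98
Step 3: IC gap = 49 - (-98) = 147

147


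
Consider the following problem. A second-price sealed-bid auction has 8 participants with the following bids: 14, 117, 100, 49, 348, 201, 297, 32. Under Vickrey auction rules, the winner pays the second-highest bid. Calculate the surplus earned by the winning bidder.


Step 1: Sort bids in descending order: 348, 297, 201, 117, 100, 49, 32, 14
Step 2: The winning bid is the highest: 348
Step 3: The payment equals the second-highest bid: 297
Step 4: Surplus = winner's bid - payment = 348 - 297 = 51

51


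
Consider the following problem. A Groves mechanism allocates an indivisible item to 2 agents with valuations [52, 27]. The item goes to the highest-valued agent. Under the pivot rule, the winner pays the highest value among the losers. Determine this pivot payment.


Step 1: The efficient winner is agent 0 with value 52
Step 2: Other agents' values: [27]
Step 3: Pivot payment = max(others) = 27
Step 4: The winner pays 27

27


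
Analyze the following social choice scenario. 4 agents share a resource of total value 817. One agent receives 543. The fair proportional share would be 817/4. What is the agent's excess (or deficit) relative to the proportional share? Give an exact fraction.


Step 1: Proportional share = 817/4
Step 2: Agent's actual allocation = 543
Step 3: Excess = 543 - 817/4 = 1355/4

1355/4


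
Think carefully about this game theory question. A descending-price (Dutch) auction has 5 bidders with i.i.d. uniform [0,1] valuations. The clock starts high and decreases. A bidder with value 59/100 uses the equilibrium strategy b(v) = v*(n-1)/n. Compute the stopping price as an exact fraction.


Step 1: Dutch auctions are strategically equivalent to first-price auctions
Step 2: The equilibrium bid is b(v) = v*(n-1)/n
Step 3: b = 59/100 * 4/5
Step 4: b = 59/125

59/125


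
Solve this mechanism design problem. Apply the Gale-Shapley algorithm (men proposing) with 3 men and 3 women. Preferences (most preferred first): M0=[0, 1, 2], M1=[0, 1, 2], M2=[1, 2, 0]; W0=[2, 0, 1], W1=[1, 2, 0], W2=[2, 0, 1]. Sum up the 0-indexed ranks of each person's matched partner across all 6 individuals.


Step 1: Run Gale-Shapley (men propose, women hold best offer):
  M0 proposes to W0; she accepts
  M1 proposes to W0; rejected
  M1 proposes to W1; she accepts
  M2 proposes to W1; rejected
  M2 proposes to W2; she accepts
Step 2: Final matching: W0-M0, W1-M1, W2-M2
Step 3: 0-indexed ranks (man's rank of his match, then woman's): 0 + 1 + 1 + 0 + 1 + 0
Step 4: Total rank sum = 3

3


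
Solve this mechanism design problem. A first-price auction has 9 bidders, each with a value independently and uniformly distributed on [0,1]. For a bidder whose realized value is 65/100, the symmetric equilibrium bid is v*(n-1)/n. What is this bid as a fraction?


Step 1: The symmetric BNE bidding function is b(v) = v * (n-1) / n
Step 2: Substitute v = 13/20 and n = 9
Step 3: b = 13/20 * 8/9
Step 4: b = 26/45

26/45


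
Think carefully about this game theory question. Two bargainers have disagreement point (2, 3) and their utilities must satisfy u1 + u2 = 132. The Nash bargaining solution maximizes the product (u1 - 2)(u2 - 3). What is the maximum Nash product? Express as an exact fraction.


Step 1: The Nash solution splits surplus symmetrically above the disagreement point
Step 2: u1 = (total + d1 - d2)/2 = (132 + 2 - 3)/2 = 131/2
Step 3: u2 = (total - d1 + d2)/2 = (132 - 2 + 3)/2 = 133/2
Step 4: Nash product = (131/2 - 2) * (133/2 - 3)
Step 5: = 127/2 * 127/2 = 16129/4

16129/4


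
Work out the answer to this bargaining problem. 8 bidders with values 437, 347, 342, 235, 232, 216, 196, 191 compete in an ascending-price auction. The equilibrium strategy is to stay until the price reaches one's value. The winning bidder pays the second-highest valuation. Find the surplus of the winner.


Step 1: Identify the highest value: 437
Step 2: Identify the second-highest value: 347
Step 3: The final price = second-highest value = 347
Step 4: Surplus = 437 - 347 = 90

90


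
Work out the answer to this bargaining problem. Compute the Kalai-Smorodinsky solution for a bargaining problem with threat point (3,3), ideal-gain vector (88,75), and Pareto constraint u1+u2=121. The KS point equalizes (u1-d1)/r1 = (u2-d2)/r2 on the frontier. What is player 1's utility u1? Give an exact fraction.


Step 1: At the KS point, (u1-d1)/r1 = (u2-d2)/r2 = t and u1+u2 = 121
Step 2: u1 = d1 + r1*t and u2 = d2 + r2*t, so (d1 + r1*t) + (d2 + r2*t) = 121
Step 3: t = (121 - 3 - 3)/(88 + 75) = 115/163
Step 4: u1 = d1 + r1*t = 3 + 88 * 115/163 = 10609/163
Step 5: (Check: u2 = d2 + r2*t = 9114/163; u1+u2 = 10609/163 + 9114/163 = 121, on the frontier.)

10609/163


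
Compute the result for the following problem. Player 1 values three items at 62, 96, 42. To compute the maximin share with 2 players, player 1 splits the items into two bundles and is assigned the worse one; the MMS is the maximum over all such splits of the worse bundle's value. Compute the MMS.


Step 1: Item values = 62, 96, 42
Step 2: Enumerate all 2-bundle partitions and take the smaller bundle:
  Partition 1: {62} vs {96,42} -> bundles 62, 138; min = 62
  Partition 2: {96} vs {62,42} -> bundles 96, 104; min = 96
  Partition 3: {42} vs {62,96} -> bundles 42, 158; min = 42
Step 3: MMS = max(62, 96, 42) = 96

96


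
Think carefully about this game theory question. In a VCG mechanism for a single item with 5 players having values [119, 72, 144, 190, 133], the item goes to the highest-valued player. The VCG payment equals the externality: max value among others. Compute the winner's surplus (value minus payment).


Step 1: The winner is the agent with the highest value: agent 3 with value 190
Step 2: Values of other agents: [119, 72, 144, 133]
Step 3: VCG payment = max of others' values = 144
Step 4: Surplus = 190 - 144 = 46

46


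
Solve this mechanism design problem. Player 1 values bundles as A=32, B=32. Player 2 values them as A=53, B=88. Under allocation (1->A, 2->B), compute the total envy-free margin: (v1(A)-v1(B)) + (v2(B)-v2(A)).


Step 1: Player 1's margin = v1(A) - v1(B) = 32 - 32 = 0
Step 2: Player 2's margin = v2(B) - v2(A) = 88 - 53 = 35
Step 3: Total margin = 0 + 35 = 35

35


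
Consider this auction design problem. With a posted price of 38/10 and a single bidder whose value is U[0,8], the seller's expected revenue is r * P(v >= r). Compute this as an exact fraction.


Step 1: Posted price r = 19/5, value support [0,8]
Step 2: P(v >= r) = (8 - 19/5)/8 = 21/40
Step 3: Expected revenue = r * P(v >= r) = 19/5 * 21/40
Step 4: Revenue = 399/200

399/200


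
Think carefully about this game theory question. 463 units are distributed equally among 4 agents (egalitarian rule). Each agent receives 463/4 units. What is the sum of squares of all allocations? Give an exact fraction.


Step 1: Each agent's share = 463/4
Step 2: Square of each share = (463/4)^2 = 214369/16
Step 3: Sum of squares = 4 * 214369/16 = 214369/4

214369/4


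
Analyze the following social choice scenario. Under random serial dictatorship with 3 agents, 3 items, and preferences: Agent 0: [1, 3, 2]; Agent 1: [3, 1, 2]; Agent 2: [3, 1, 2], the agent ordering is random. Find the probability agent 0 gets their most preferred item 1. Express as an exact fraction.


Step 1: Agent 0 wants item 1
Step 2: There are 6 possible orderings of agents
Step 3: In 4 orderings, agent 0 gets item 1
Step 4: Probability = 4/6 = 2/3

2/3


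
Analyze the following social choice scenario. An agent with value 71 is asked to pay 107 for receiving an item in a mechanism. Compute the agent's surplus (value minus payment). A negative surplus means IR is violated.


Step 1: Surplus = value - payment = 71 - 107 = -36
Step 2: IR is violated (surplus < 0)

-36


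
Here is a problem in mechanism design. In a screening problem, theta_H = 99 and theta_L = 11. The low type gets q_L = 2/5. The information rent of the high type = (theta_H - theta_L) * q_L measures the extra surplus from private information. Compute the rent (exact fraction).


Step 1: theta_H - theta_L = 99 - 11 = 88
Step 2: Information rent = (theta_H - theta_L) * q_L
Step 3: = 88 * 2/5
Step 4: = 176/5

176/5


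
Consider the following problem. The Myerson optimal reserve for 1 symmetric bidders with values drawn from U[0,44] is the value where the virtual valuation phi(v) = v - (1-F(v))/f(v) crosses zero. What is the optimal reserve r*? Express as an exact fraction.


Step 1: For U[0,44], F(v) = v/44 and f(v) = 1/44
Step 2: phi(v) = v - (1 - v/44)/(1/44) = v - (44 - v) = 2v - 44
Step 3: Set phi(r*) = 0: 2r* - 44 = 0
Step 4: r* = 44/2 = 22 (the number of bidders n = 1 does not enter)

22


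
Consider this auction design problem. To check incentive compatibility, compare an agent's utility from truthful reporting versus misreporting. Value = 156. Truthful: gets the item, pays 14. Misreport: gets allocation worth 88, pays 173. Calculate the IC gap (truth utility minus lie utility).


Step 1: U(truth) = value - payment = 156 - 14 = 142
Step 2: U(lie) = allocation - payment = 88 - 173 = -85
Step 3: IC gap = 142 - (-85) = 227

227


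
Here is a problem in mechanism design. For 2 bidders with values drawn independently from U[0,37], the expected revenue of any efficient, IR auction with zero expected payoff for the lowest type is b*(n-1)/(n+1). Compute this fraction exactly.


Step 1: By Revenue Equivalence, expected revenue = b*(n-1)/(n+1)
Step 2: Substituting n = 2, b = 37
Step 3: Revenue = 37*(2-1)/(2+1) = 37*1/3
Step 4: Revenue = 37/3

37/3


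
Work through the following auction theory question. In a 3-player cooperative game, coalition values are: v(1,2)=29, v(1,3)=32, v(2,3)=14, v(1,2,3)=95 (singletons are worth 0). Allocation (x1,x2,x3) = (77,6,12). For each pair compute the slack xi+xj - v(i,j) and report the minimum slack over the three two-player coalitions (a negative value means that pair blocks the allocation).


Step 1: Slack for coalition (1,2): x1+x2 - v12 = 83 - 29 = 54
Step 2: Slack for coalition (1,3): x1+x3 - v13 = 89 - 32 = 57
Step 3: Slack for coalition (2,3): x2+x3 - v23 = 18 - 14 = 4
Step 4: Minimum slack = min(54, 57, 4) = 4, attained by (2,3); no pair can gain by deviating, so the allocation is in the core

4


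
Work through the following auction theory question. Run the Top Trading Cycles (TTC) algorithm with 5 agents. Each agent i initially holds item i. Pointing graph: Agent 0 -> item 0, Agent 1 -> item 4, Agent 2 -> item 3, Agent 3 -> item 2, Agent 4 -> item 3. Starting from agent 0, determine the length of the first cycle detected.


Step 1: Trace the pointer graph from agent 0: 0 -> 0
Step 2: A cycle is detected when we revisit agent 0
Step 3: The cycle is: 0 -> 0
Step 4: Cycle length = 1

1


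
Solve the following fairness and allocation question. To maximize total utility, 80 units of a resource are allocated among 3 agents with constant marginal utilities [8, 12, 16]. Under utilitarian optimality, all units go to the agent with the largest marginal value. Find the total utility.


Step 1: The marginal utilities are [8, 12, 16]
Step 2: The highest marginal utility is 16
Step 3: All 80 units go to that agent
Step 4: Total utility = 16 * 80 = 1280

1280


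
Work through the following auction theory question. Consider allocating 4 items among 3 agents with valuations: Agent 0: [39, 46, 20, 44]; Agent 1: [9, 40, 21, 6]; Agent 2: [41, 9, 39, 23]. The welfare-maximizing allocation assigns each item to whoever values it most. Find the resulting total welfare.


Step 1: For each item, find the maximum value among all agents.
Step 2: Item 0 -> Agent 2 (value 41)
Step 3: Item 1 -> Agent 0 (value 46)
Step 4: Item 2 -> Agent 2 (value 39)
Step 5: Item 3 -> Agent 0 (value 44)
Step 6: Total welfare = 41 + 46 + 39 + 44 = 170

170


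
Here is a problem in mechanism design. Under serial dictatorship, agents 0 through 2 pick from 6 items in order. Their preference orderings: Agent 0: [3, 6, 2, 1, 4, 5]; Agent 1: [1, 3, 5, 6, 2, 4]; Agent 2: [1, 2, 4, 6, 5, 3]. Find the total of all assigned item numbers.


Step 1: Agent 0 picks item 3
Step 2: Agent 1 picks item 1
Step 3: Agent 2 picks item 2
Step 4: Sum = 3 + 1 + 2 = 6

6


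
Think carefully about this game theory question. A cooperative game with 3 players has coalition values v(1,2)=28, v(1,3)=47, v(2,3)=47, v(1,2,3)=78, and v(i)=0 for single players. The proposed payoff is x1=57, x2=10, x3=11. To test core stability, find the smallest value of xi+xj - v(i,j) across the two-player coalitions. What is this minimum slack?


Step 1: Slack for coalition (1,2): x1+x2 - v12 = 67 - 28 = 39
Step 2: Slack for coalition (1,3): x1+x3 - v13 = 68 - 47 = 21
Step 3: Slack for coalition (2,3): x2+x3 - v23 = 21 - 47 = -26
Step 4: Minimum slack = min(39, 21, -26) = -26, attained by (2,3); coalition (2,3) can block (slack < 0), so the allocation is not in the core

-26


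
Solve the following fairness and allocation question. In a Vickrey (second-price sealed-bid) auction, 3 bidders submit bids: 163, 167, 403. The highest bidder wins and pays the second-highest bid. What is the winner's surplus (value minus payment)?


Step 1: Sort bids in descending order: 403, 167, 163
Step 2: The winning bid is the highest: 403
Step 3: The payment equals the second-highest bid: 167
Step 4: Surplus = winner's bid - payment = 403 - 167 = 236

236


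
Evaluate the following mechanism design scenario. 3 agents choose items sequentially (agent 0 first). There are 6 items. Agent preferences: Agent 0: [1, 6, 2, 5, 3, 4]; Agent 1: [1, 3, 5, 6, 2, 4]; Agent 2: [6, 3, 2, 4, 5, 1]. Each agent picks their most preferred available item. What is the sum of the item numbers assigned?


Step 1: Agent 0 picks item 1
Step 2: Agent 1 picks item 3
Step 3: Agent 2 picks item 6
Step 4: Sum = 1 + 3 + 6 = 10

10


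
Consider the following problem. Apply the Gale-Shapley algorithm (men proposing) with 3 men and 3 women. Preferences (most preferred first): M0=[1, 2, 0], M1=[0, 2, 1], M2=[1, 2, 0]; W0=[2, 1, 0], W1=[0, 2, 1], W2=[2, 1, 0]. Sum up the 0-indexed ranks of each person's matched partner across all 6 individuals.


Step 1: Run Gale-Shapley (men propose, women hold best offer):
  M0 proposes to W1; she accepts
  M1 proposes to W0; she accepts
  M2 proposes to W1; rejected
  M2 proposes to W2; she accepts
Step 2: Final matching: W0-M1, W1-M0, W2-M2
Step 3: 0-indexed ranks (man's rank of his match, then woman's): 0 + 1 + 0 + 0 + 1 + 0
Step 4: Total rank sum = 2

2


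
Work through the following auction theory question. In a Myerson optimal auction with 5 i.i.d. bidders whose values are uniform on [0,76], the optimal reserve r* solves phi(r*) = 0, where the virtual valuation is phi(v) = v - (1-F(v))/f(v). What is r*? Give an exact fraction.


Step 1: For U[0,76], F(v) = v/76 and f(v) = 1/76
Step 2: phi(v) = v - (1 - v/76)/(1/76) = v - (76 - v) = 2v - 76
Step 3: Set phi(r*) = 0: 2r* - 76 = 0
Step 4: r* = 76/2 = 38 (the number of bidders n = 5 does not enter)

38


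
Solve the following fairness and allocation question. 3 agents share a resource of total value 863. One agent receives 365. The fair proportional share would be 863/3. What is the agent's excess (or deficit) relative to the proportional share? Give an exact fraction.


Step 1: Proportional share = 863/3
Step 2: Agent's actual allocation = 365
Step 3: Excess = 365 - 863/3 = 232/3

232/3


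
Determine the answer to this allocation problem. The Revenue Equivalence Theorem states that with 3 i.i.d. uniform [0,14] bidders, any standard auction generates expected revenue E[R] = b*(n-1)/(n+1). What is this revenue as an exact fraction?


Step 1: By Revenue Equivalence, expected revenue = b*(n-1)/(n+1)
Step 2: Substituting n = 3, b = 14
Step 3: Revenue = 14*(3-1)/(3+1) = 14*2/4
Step 4: Revenue = 28/4 = 7

7


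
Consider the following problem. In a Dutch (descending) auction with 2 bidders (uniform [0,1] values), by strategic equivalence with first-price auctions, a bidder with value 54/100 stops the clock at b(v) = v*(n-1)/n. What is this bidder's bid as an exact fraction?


Step 1: Dutch auctions are strategically equivalent to first-price auctions
Step 2: The equilibrium bid is b(v) = v*(n-1)/n
Step 3: b = 27/50 * 1/2
Step 4: b = 27/100

27/100


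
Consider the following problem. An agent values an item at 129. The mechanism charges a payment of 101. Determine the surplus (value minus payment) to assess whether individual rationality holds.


Step 1: Surplus = value - payment = 129 - 101 = 28
Step 2: IR is satisfied (surplus >= 0)

28


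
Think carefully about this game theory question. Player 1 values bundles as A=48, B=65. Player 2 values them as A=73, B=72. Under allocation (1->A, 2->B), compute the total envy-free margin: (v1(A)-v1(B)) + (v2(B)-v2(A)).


Step 1: Player 1's margin = v1(A) - v1(B) = 48 - 65 = -17
Step 2: Player 2's margin = v2(B) - v2(A) = 72 - 73 = -1
Step 3: Total margin = -17 + -1 = -18

-18


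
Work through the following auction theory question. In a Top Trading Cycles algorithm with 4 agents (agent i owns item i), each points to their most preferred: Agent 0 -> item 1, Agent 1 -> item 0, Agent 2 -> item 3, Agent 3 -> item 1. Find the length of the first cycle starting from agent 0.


Step 1: Trace the pointer graph from agent 0: 0 -> 1 -> 0
Step 2: A cycle is detected when we revisit agent 0
Step 3: The cycle is: 0 -> 1 -> 0
Step 4: Cycle length = 2

2


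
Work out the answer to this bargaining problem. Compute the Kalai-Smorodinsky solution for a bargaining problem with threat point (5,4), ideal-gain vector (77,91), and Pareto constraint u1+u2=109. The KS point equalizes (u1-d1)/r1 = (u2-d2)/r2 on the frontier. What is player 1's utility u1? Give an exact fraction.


Step 1: At the KS point, (u1-d1)/r1 = (u2-d2)/r2 = t and u1+u2 = 109
Step 2: u1 = d1 + r1*t and u2 = d2 + r2*t, so (d1 + r1*t) + (d2 + r2*t) = 109
Step 3: t = (109 - 5 - 4)/(77 + 91) = 100/168 = 25/42
Step 4: u1 = d1 + r1*t = 5 + 77 * 25/42 = 305/6
Step 5: (Check: u2 = d2 + r2*t = 349/6; u1+u2 = 305/6 + 349/6 = 109, on the frontier.)

305/6


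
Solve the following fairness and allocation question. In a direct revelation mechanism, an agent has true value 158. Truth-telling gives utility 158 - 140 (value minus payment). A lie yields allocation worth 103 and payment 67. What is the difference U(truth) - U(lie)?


Step 1: U(truth) = value - payment = 158 - 140 = 18
Step 2: U(lie) = allocation - payment = 103 - 67 = 36
Step 3: IC gap = 18 - 36 = -18

-18


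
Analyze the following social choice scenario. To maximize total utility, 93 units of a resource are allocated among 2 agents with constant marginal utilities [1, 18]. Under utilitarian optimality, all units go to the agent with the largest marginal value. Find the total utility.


Step 1: The marginal utilities are [1, 18]
Step 2: The highest marginal utility is 18
Step 3: All 93 units go to that agent
Step 4: Total utility = 18 * 93 = 1674

1674


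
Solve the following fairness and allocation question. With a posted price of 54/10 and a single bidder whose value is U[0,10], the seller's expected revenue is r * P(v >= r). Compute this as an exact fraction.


Step 1: Posted price r = 27/5, value support [0,10]
Step 2: P(v >= r) = (10 - 27/5)/10 = 23/50
Step 3: Expected revenue = r * P(v >= r) = 27/5 * 23/50
Step 4: Revenue = 621/250

621/250


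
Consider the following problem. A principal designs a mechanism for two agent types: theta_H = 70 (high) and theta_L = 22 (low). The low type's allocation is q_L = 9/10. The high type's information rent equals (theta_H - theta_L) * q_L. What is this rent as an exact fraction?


Step 1: theta_H - theta_L = 70 - 22 = 48
Step 2: Information rent = (theta_H - theta_L) * q_L
Step 3: = 48 * 9/10
Step 4: = 216/5

216/5


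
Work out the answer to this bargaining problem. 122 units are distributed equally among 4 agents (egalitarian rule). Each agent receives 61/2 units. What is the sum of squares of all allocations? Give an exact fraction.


Step 1: Each agent's share = 122/4 = 61/2
Step 2: Square of each share = (61/2)^2 = 3721/4
Step 3: Sum of squares = 4 * 3721/4 = 3721

3721


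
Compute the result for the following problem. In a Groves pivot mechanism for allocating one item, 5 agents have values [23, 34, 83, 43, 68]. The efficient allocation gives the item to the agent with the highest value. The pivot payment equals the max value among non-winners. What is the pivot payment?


Step 1: The efficient winner is agent 2 with value 83
Step 2: Other agents' values: [23, 34, 43, 68]
Step 3: Pivot payment = max(others) = 68
Step 4: The winner pays 68

68


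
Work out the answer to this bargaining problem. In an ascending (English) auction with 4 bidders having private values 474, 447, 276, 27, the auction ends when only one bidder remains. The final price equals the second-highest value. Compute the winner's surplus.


Step 1: Identify the highest value: 474
Step 2: Identify the second-highest value: 447
Step 3: The final price = second-highest value = 447
Step 4: Surplus = 474 - 447 = 27

27


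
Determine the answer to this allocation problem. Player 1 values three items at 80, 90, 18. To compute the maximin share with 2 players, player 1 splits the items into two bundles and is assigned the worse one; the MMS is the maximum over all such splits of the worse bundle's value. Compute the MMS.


Step 1: Item values = 80, 90, 18
Step 2: Enumerate all 2-bundle partitions and take the smaller bundle:
  Partition 1: {80} vs {90,18} -> bundles 80, 108; min = 80
  Partition 2: {90} vs {80,18} -> bundles 90, 98; min = 90
  Partition 3: {18} vs {80,90} -> bundles 18, 170; min = 18
Step 3: MMS = max(80, 90, 18) = 90

90


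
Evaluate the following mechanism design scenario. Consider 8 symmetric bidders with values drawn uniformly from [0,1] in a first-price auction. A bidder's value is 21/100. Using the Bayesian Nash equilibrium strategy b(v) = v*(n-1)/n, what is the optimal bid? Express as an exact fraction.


Step 1: The symmetric BNE bidding function is b(v) = v * (n-1) / n
Step 2: Substitute v = 21/100 and n = 8
Step 3: b = 21/100 * 7/8
Step 4: b = 147/800

147/800


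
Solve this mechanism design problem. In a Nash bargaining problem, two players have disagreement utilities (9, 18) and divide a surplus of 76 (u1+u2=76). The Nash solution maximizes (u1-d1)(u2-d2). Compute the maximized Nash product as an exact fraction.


Step 1: The Nash solution splits surplus symmetrically above the disagreement point
Step 2: u1 = (total + d1 - d2)/2 = (76 + 9 - 18)/2 = 67/2
Step 3: u2 = (total - d1 + d2)/2 = (76 - 9 + 18)/2 = 85/2
Step 4: Nash product = (67/2 - 9) * (85/2 - 18)
Step 5: = 49/2 * 49/2 = 2401/4

2401/4


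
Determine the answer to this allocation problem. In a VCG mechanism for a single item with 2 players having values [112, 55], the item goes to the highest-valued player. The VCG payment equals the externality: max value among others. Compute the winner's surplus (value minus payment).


Step 1: The winner is the agent with the highest value: agent 0 with value 112
Step 2: Values of other agents: [55]
Step 3: VCG payment = max of others' values = 55
Step 4: Surplus = 112 - 55 = 57

57


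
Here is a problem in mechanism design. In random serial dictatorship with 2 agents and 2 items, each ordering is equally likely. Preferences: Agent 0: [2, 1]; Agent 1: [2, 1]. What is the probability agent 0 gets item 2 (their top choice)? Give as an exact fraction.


Step 1: Agent 0 wants item 2
Step 2: There are 2 possible orderings of agents
Step 3: In 1 orderings, agent 0 gets item 2
Step 4: Probability = 1/2

1/2


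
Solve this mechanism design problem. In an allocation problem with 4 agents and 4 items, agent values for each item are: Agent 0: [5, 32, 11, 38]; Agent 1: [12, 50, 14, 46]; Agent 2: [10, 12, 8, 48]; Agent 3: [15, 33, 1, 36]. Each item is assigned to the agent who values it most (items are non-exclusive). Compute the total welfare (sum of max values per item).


Step 1: For each item, find the maximum value among all agents.
Step 2: Item 0 -> Agent 3 (value 15)
Step 3: Item 1 -> Agent 1 (value 50)
Step 4: Item 2 -> Agent 1 (value 14)
Step 5: Item 3 -> Agent 2 (value 48)
Step 6: Total welfare = 15 + 50 + 14 + 48 = 127

127


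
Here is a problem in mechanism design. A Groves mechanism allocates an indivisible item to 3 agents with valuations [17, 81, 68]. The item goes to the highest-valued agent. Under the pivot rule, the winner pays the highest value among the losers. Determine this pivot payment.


Step 1: The efficient winner is agent 1 with value 81
Step 2: Other agents' values: [17, 68]
Step 3: Pivot payment = max(others) = 68
Step 4: The winner pays 68

68


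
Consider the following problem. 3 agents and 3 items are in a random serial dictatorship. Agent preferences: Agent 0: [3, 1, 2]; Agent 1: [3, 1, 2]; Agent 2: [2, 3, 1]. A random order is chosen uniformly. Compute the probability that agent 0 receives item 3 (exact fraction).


Step 1: Agent 0 wants item 3
Step 2: There are 6 possible orderings of agents
Step 3: In 3 orderings, agent 0 gets item 3
Step 4: Probability = 3/6 = 1/2

1/2


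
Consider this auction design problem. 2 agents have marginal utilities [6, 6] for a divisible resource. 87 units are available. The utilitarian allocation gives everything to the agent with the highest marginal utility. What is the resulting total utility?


Step 1: The marginal utilities are [6, 6]
Step 2: The highest marginal utility is 6
Step 3: All 87 units go to that agent
Step 4: Total utility = 6 * 87 = 522

522


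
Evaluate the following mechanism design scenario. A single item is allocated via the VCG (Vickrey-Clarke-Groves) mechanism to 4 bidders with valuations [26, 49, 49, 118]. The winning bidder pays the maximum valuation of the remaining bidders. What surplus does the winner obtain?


Step 1: The winner is the agent with the highest value: agent 3 with value 118
Step 2: Values of other agents: [26, 49, 49]
Step 3: VCG payment = max of others' values = 49
Step 4: Surplus = 118 - 49 = 69

69


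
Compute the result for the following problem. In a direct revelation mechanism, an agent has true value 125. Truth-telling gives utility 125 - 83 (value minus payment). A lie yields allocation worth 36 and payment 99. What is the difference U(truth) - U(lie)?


Step 1: U(truth) = value - payment = 125 - 83 = 42
Step 2: U(lie) = allocation - payment = 36 - 99 = -63
Step 3: IC gap = 42 - (-63) = 105

105


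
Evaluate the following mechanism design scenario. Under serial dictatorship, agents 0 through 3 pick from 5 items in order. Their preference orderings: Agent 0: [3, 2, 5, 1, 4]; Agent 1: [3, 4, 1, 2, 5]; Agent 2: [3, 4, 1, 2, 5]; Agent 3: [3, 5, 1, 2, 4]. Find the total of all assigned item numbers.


Step 1: Agent 0 picks item 3
Step 2: Agent 1 picks item 4
Step 3: Agent 2 picks item 1
Step 4: Agent 3 picks item 5
Step 5: Sum = 3 + 4 + 1 + 5 = 13

13


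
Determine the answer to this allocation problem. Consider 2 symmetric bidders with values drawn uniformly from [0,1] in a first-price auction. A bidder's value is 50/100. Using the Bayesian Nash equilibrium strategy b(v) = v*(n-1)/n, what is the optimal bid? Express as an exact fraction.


Step 1: The symmetric BNE bidding function is b(v) = v * (n-1) / n
Step 2: Substitute v = 1/2 and n = 2
Step 3: b = 1/2 * 1/2
Step 4: b = 1/4

1/4


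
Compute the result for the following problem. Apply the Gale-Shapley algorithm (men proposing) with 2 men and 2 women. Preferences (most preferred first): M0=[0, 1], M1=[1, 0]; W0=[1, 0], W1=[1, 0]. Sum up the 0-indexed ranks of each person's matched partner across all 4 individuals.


Step 1: Run Gale-Shapley (men propose, women hold best offer):
  M0 proposes to W0; she accepts
  M1 proposes to W1; she accepts
Step 2: Final matching: W0-M0, W1-M1
Step 3: 0-indexed ranks (man's rank of his match, then woman's): 0 + 1 + 0 + 0
Step 4: Total rank sum = 1

1


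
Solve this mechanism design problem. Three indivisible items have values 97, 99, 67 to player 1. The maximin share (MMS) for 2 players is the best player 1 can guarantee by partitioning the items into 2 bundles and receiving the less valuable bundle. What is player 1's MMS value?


Step 1: Item values = 97, 99, 67
Step 2: Enumerate all 2-bundle partitions and take the smaller bundle:
  Partition 1: {97} vs {99,67} -> bundles 97, 166; min = 97
  Partition 2: {99} vs {97,67} -> bundles 99, 164; min = 99
  Partition 3: {67} vs {97,99} -> bundles 67, 196; min = 67
Step 3: MMS = max(97, 99, 67) = 99

99


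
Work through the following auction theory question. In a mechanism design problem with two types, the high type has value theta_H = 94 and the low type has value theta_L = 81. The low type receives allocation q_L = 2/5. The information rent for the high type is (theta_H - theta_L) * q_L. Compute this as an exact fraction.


Step 1: theta_H - theta_L = 94 - 81 = 13
Step 2: Information rent = (theta_H - theta_L) * q_L
Step 3: = 13 * 2/5
Step 4: = 26/5

26/5
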